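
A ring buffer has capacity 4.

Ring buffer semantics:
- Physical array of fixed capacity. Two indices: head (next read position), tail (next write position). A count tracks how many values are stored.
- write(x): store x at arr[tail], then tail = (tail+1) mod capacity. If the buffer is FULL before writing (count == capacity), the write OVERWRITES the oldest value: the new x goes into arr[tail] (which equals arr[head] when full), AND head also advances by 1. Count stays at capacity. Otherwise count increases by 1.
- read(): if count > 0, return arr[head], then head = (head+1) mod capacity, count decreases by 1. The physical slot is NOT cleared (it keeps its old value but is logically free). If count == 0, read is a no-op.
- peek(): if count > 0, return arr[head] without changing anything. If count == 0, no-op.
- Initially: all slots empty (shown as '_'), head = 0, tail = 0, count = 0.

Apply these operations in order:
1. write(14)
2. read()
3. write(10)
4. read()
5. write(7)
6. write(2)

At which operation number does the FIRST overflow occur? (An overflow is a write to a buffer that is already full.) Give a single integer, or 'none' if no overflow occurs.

Answer: none

Derivation:
After op 1 (write(14)): arr=[14 _ _ _] head=0 tail=1 count=1
After op 2 (read()): arr=[14 _ _ _] head=1 tail=1 count=0
After op 3 (write(10)): arr=[14 10 _ _] head=1 tail=2 count=1
After op 4 (read()): arr=[14 10 _ _] head=2 tail=2 count=0
After op 5 (write(7)): arr=[14 10 7 _] head=2 tail=3 count=1
After op 6 (write(2)): arr=[14 10 7 2] head=2 tail=0 count=2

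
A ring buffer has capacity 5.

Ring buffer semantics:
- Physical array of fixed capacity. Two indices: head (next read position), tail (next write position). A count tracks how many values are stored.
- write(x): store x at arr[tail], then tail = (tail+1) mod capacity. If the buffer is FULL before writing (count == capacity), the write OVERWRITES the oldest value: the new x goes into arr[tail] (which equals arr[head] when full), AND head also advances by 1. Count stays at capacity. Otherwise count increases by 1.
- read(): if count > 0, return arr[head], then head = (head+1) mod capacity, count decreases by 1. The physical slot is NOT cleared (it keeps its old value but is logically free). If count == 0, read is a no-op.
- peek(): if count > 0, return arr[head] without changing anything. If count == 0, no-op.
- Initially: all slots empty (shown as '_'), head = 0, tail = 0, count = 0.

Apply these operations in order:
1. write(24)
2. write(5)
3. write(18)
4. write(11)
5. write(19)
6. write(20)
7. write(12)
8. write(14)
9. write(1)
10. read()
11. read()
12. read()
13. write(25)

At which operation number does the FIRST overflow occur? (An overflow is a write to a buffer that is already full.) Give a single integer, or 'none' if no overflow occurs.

After op 1 (write(24)): arr=[24 _ _ _ _] head=0 tail=1 count=1
After op 2 (write(5)): arr=[24 5 _ _ _] head=0 tail=2 count=2
After op 3 (write(18)): arr=[24 5 18 _ _] head=0 tail=3 count=3
After op 4 (write(11)): arr=[24 5 18 11 _] head=0 tail=4 count=4
After op 5 (write(19)): arr=[24 5 18 11 19] head=0 tail=0 count=5
After op 6 (write(20)): arr=[20 5 18 11 19] head=1 tail=1 count=5
After op 7 (write(12)): arr=[20 12 18 11 19] head=2 tail=2 count=5
After op 8 (write(14)): arr=[20 12 14 11 19] head=3 tail=3 count=5
After op 9 (write(1)): arr=[20 12 14 1 19] head=4 tail=4 count=5
After op 10 (read()): arr=[20 12 14 1 19] head=0 tail=4 count=4
After op 11 (read()): arr=[20 12 14 1 19] head=1 tail=4 count=3
After op 12 (read()): arr=[20 12 14 1 19] head=2 tail=4 count=2
After op 13 (write(25)): arr=[20 12 14 1 25] head=2 tail=0 count=3

Answer: 6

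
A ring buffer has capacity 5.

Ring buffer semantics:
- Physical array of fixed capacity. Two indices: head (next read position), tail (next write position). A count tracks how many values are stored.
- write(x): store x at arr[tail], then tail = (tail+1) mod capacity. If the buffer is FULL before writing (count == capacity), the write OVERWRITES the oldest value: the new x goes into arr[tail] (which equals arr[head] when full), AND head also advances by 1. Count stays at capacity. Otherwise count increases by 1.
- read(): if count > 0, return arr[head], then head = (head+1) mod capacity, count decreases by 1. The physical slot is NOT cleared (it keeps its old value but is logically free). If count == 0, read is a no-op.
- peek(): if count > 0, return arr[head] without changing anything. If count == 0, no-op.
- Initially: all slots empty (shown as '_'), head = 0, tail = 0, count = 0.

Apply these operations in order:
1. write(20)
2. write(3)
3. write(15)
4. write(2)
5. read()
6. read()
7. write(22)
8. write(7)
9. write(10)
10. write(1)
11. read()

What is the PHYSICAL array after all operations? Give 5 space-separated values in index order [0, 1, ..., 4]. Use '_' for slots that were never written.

After op 1 (write(20)): arr=[20 _ _ _ _] head=0 tail=1 count=1
After op 2 (write(3)): arr=[20 3 _ _ _] head=0 tail=2 count=2
After op 3 (write(15)): arr=[20 3 15 _ _] head=0 tail=3 count=3
After op 4 (write(2)): arr=[20 3 15 2 _] head=0 tail=4 count=4
After op 5 (read()): arr=[20 3 15 2 _] head=1 tail=4 count=3
After op 6 (read()): arr=[20 3 15 2 _] head=2 tail=4 count=2
After op 7 (write(22)): arr=[20 3 15 2 22] head=2 tail=0 count=3
After op 8 (write(7)): arr=[7 3 15 2 22] head=2 tail=1 count=4
After op 9 (write(10)): arr=[7 10 15 2 22] head=2 tail=2 count=5
After op 10 (write(1)): arr=[7 10 1 2 22] head=3 tail=3 count=5
After op 11 (read()): arr=[7 10 1 2 22] head=4 tail=3 count=4

Answer: 7 10 1 2 22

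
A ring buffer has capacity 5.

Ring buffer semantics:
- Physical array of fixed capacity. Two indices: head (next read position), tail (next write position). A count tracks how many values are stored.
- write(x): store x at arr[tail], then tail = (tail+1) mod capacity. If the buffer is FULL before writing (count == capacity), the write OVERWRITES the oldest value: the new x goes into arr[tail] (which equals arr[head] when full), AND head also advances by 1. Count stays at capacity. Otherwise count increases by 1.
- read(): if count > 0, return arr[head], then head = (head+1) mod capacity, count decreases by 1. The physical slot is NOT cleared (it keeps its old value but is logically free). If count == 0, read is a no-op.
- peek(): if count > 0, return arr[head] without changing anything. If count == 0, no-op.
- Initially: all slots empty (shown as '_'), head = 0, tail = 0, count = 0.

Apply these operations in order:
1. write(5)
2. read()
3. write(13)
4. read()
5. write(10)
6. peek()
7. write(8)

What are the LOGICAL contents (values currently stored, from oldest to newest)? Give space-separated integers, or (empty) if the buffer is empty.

Answer: 10 8

Derivation:
After op 1 (write(5)): arr=[5 _ _ _ _] head=0 tail=1 count=1
After op 2 (read()): arr=[5 _ _ _ _] head=1 tail=1 count=0
After op 3 (write(13)): arr=[5 13 _ _ _] head=1 tail=2 count=1
After op 4 (read()): arr=[5 13 _ _ _] head=2 tail=2 count=0
After op 5 (write(10)): arr=[5 13 10 _ _] head=2 tail=3 count=1
After op 6 (peek()): arr=[5 13 10 _ _] head=2 tail=3 count=1
After op 7 (write(8)): arr=[5 13 10 8 _] head=2 tail=4 count=2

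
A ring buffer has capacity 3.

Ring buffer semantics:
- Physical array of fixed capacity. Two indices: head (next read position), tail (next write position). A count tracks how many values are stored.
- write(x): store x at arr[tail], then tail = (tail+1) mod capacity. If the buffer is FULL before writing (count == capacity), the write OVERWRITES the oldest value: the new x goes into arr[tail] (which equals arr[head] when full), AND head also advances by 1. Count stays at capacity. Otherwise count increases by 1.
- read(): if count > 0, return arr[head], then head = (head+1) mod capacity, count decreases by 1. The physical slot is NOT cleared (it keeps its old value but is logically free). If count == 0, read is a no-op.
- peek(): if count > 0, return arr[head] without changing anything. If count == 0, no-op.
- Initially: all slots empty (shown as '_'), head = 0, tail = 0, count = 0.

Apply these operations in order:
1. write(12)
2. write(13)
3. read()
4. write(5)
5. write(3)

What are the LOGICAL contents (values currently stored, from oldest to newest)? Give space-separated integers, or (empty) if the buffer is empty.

Answer: 13 5 3

Derivation:
After op 1 (write(12)): arr=[12 _ _] head=0 tail=1 count=1
After op 2 (write(13)): arr=[12 13 _] head=0 tail=2 count=2
After op 3 (read()): arr=[12 13 _] head=1 tail=2 count=1
After op 4 (write(5)): arr=[12 13 5] head=1 tail=0 count=2
After op 5 (write(3)): arr=[3 13 5] head=1 tail=1 count=3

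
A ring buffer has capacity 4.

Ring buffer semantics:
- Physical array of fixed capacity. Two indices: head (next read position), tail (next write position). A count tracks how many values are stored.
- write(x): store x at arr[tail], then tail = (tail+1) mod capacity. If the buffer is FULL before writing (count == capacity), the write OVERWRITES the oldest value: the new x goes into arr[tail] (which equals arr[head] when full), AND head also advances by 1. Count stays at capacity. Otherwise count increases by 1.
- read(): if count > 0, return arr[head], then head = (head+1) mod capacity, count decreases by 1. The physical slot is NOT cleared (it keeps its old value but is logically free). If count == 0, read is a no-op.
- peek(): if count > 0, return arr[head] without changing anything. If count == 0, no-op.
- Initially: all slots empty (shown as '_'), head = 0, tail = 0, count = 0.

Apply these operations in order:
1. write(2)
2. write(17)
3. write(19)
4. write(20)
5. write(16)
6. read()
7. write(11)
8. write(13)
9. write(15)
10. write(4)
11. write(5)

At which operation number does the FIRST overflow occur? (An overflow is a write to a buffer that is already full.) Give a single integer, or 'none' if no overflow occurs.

Answer: 5

Derivation:
After op 1 (write(2)): arr=[2 _ _ _] head=0 tail=1 count=1
After op 2 (write(17)): arr=[2 17 _ _] head=0 tail=2 count=2
After op 3 (write(19)): arr=[2 17 19 _] head=0 tail=3 count=3
After op 4 (write(20)): arr=[2 17 19 20] head=0 tail=0 count=4
After op 5 (write(16)): arr=[16 17 19 20] head=1 tail=1 count=4
After op 6 (read()): arr=[16 17 19 20] head=2 tail=1 count=3
After op 7 (write(11)): arr=[16 11 19 20] head=2 tail=2 count=4
After op 8 (write(13)): arr=[16 11 13 20] head=3 tail=3 count=4
After op 9 (write(15)): arr=[16 11 13 15] head=0 tail=0 count=4
After op 10 (write(4)): arr=[4 11 13 15] head=1 tail=1 count=4
After op 11 (write(5)): arr=[4 5 13 15] head=2 tail=2 count=4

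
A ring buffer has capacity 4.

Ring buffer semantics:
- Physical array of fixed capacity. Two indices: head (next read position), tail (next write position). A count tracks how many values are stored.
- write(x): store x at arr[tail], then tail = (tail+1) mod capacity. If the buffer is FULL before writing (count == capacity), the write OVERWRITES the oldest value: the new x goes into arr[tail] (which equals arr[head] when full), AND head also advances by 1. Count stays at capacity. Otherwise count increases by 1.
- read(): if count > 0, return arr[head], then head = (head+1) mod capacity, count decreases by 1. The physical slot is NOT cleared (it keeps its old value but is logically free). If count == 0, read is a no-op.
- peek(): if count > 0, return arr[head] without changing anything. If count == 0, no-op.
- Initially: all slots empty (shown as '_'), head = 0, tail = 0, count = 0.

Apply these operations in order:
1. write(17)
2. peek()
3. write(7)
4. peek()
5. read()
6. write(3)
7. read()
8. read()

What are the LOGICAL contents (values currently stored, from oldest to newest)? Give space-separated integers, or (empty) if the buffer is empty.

After op 1 (write(17)): arr=[17 _ _ _] head=0 tail=1 count=1
After op 2 (peek()): arr=[17 _ _ _] head=0 tail=1 count=1
After op 3 (write(7)): arr=[17 7 _ _] head=0 tail=2 count=2
After op 4 (peek()): arr=[17 7 _ _] head=0 tail=2 count=2
After op 5 (read()): arr=[17 7 _ _] head=1 tail=2 count=1
After op 6 (write(3)): arr=[17 7 3 _] head=1 tail=3 count=2
After op 7 (read()): arr=[17 7 3 _] head=2 tail=3 count=1
After op 8 (read()): arr=[17 7 3 _] head=3 tail=3 count=0

Answer: (empty)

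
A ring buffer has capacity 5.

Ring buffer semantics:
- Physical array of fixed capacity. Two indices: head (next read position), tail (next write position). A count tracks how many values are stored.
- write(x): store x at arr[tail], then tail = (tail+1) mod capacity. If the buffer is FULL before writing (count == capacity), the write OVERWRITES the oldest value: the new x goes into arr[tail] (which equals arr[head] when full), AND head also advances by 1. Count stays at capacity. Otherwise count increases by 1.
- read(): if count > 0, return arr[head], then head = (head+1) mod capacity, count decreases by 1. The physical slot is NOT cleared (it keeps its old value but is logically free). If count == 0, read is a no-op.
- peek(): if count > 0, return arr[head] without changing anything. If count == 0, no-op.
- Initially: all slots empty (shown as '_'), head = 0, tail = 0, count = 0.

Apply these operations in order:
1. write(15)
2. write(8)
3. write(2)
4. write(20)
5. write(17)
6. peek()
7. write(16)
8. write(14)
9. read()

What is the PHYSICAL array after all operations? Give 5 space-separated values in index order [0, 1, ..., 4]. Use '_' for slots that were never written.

After op 1 (write(15)): arr=[15 _ _ _ _] head=0 tail=1 count=1
After op 2 (write(8)): arr=[15 8 _ _ _] head=0 tail=2 count=2
After op 3 (write(2)): arr=[15 8 2 _ _] head=0 tail=3 count=3
After op 4 (write(20)): arr=[15 8 2 20 _] head=0 tail=4 count=4
After op 5 (write(17)): arr=[15 8 2 20 17] head=0 tail=0 count=5
After op 6 (peek()): arr=[15 8 2 20 17] head=0 tail=0 count=5
After op 7 (write(16)): arr=[16 8 2 20 17] head=1 tail=1 count=5
After op 8 (write(14)): arr=[16 14 2 20 17] head=2 tail=2 count=5
After op 9 (read()): arr=[16 14 2 20 17] head=3 tail=2 count=4

Answer: 16 14 2 20 17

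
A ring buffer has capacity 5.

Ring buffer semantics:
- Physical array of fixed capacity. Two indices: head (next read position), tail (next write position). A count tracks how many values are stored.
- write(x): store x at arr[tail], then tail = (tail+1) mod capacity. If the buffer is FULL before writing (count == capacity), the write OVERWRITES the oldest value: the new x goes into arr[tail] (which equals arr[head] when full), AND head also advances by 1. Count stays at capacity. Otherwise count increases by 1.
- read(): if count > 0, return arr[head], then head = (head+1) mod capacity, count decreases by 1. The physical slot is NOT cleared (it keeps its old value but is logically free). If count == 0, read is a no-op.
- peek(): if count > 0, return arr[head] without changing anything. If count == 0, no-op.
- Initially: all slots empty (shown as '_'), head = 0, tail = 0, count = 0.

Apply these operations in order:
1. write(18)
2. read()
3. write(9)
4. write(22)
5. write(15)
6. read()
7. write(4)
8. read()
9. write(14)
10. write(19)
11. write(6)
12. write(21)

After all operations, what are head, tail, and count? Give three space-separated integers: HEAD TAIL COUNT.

Answer: 4 4 5

Derivation:
After op 1 (write(18)): arr=[18 _ _ _ _] head=0 tail=1 count=1
After op 2 (read()): arr=[18 _ _ _ _] head=1 tail=1 count=0
After op 3 (write(9)): arr=[18 9 _ _ _] head=1 tail=2 count=1
After op 4 (write(22)): arr=[18 9 22 _ _] head=1 tail=3 count=2
After op 5 (write(15)): arr=[18 9 22 15 _] head=1 tail=4 count=3
After op 6 (read()): arr=[18 9 22 15 _] head=2 tail=4 count=2
After op 7 (write(4)): arr=[18 9 22 15 4] head=2 tail=0 count=3
After op 8 (read()): arr=[18 9 22 15 4] head=3 tail=0 count=2
After op 9 (write(14)): arr=[14 9 22 15 4] head=3 tail=1 count=3
After op 10 (write(19)): arr=[14 19 22 15 4] head=3 tail=2 count=4
After op 11 (write(6)): arr=[14 19 6 15 4] head=3 tail=3 count=5
After op 12 (write(21)): arr=[14 19 6 21 4] head=4 tail=4 count=5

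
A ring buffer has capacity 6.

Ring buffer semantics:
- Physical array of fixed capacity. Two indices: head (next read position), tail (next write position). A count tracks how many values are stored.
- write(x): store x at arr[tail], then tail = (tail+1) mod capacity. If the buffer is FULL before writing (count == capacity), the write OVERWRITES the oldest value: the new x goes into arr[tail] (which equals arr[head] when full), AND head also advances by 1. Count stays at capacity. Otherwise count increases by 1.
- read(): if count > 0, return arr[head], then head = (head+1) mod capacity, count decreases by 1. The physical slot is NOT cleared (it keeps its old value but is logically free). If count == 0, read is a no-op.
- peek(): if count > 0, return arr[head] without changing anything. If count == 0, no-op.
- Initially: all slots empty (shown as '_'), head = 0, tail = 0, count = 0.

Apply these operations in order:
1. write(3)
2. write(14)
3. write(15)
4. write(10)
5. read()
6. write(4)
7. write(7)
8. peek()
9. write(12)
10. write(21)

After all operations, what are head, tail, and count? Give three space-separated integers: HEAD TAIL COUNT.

After op 1 (write(3)): arr=[3 _ _ _ _ _] head=0 tail=1 count=1
After op 2 (write(14)): arr=[3 14 _ _ _ _] head=0 tail=2 count=2
After op 3 (write(15)): arr=[3 14 15 _ _ _] head=0 tail=3 count=3
After op 4 (write(10)): arr=[3 14 15 10 _ _] head=0 tail=4 count=4
After op 5 (read()): arr=[3 14 15 10 _ _] head=1 tail=4 count=3
After op 6 (write(4)): arr=[3 14 15 10 4 _] head=1 tail=5 count=4
After op 7 (write(7)): arr=[3 14 15 10 4 7] head=1 tail=0 count=5
After op 8 (peek()): arr=[3 14 15 10 4 7] head=1 tail=0 count=5
After op 9 (write(12)): arr=[12 14 15 10 4 7] head=1 tail=1 count=6
After op 10 (write(21)): arr=[12 21 15 10 4 7] head=2 tail=2 count=6

Answer: 2 2 6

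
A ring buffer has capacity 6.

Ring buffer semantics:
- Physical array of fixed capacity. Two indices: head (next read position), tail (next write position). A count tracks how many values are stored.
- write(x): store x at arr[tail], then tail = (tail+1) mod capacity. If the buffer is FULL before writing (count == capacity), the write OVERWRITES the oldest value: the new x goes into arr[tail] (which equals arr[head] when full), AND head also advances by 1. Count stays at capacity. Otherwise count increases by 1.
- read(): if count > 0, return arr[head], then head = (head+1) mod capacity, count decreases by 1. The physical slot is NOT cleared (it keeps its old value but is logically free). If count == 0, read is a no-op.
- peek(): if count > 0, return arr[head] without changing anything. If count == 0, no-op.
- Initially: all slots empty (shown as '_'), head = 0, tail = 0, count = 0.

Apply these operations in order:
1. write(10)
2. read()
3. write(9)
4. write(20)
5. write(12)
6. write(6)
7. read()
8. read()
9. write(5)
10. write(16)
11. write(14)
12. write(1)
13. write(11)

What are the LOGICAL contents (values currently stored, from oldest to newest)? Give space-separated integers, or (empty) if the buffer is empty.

After op 1 (write(10)): arr=[10 _ _ _ _ _] head=0 tail=1 count=1
After op 2 (read()): arr=[10 _ _ _ _ _] head=1 tail=1 count=0
After op 3 (write(9)): arr=[10 9 _ _ _ _] head=1 tail=2 count=1
After op 4 (write(20)): arr=[10 9 20 _ _ _] head=1 tail=3 count=2
After op 5 (write(12)): arr=[10 9 20 12 _ _] head=1 tail=4 count=3
After op 6 (write(6)): arr=[10 9 20 12 6 _] head=1 tail=5 count=4
After op 7 (read()): arr=[10 9 20 12 6 _] head=2 tail=5 count=3
After op 8 (read()): arr=[10 9 20 12 6 _] head=3 tail=5 count=2
After op 9 (write(5)): arr=[10 9 20 12 6 5] head=3 tail=0 count=3
After op 10 (write(16)): arr=[16 9 20 12 6 5] head=3 tail=1 count=4
After op 11 (write(14)): arr=[16 14 20 12 6 5] head=3 tail=2 count=5
After op 12 (write(1)): arr=[16 14 1 12 6 5] head=3 tail=3 count=6
After op 13 (write(11)): arr=[16 14 1 11 6 5] head=4 tail=4 count=6

Answer: 6 5 16 14 1 11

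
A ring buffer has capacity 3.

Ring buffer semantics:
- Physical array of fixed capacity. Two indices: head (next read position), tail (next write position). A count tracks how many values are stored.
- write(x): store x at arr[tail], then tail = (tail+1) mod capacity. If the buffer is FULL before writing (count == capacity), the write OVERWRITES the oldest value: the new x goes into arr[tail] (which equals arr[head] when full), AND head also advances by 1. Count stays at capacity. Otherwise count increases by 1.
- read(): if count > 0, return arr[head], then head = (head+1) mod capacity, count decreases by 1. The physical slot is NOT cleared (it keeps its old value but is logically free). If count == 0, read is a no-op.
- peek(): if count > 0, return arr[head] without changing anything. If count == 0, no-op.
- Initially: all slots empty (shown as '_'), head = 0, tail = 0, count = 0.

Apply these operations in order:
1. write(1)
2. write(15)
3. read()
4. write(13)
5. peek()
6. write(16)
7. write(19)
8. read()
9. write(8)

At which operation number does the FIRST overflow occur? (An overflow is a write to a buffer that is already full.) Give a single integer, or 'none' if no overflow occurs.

Answer: 7

Derivation:
After op 1 (write(1)): arr=[1 _ _] head=0 tail=1 count=1
After op 2 (write(15)): arr=[1 15 _] head=0 tail=2 count=2
After op 3 (read()): arr=[1 15 _] head=1 tail=2 count=1
After op 4 (write(13)): arr=[1 15 13] head=1 tail=0 count=2
After op 5 (peek()): arr=[1 15 13] head=1 tail=0 count=2
After op 6 (write(16)): arr=[16 15 13] head=1 tail=1 count=3
After op 7 (write(19)): arr=[16 19 13] head=2 tail=2 count=3
After op 8 (read()): arr=[16 19 13] head=0 tail=2 count=2
After op 9 (write(8)): arr=[16 19 8] head=0 tail=0 count=3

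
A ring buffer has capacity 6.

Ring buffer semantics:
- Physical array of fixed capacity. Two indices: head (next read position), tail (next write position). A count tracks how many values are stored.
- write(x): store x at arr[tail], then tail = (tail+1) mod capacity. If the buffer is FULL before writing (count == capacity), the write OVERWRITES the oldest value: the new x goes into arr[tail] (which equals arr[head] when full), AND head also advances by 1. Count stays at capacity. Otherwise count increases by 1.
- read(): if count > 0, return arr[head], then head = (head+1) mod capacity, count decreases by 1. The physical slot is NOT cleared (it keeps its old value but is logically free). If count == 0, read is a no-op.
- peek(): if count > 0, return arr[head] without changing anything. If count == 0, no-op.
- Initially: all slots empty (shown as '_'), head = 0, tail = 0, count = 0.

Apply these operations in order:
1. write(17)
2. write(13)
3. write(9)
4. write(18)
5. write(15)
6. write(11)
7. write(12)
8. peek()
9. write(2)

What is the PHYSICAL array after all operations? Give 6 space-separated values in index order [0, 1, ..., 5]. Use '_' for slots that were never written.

After op 1 (write(17)): arr=[17 _ _ _ _ _] head=0 tail=1 count=1
After op 2 (write(13)): arr=[17 13 _ _ _ _] head=0 tail=2 count=2
After op 3 (write(9)): arr=[17 13 9 _ _ _] head=0 tail=3 count=3
After op 4 (write(18)): arr=[17 13 9 18 _ _] head=0 tail=4 count=4
After op 5 (write(15)): arr=[17 13 9 18 15 _] head=0 tail=5 count=5
After op 6 (write(11)): arr=[17 13 9 18 15 11] head=0 tail=0 count=6
After op 7 (write(12)): arr=[12 13 9 18 15 11] head=1 tail=1 count=6
After op 8 (peek()): arr=[12 13 9 18 15 11] head=1 tail=1 count=6
After op 9 (write(2)): arr=[12 2 9 18 15 11] head=2 tail=2 count=6

Answer: 12 2 9 18 15 11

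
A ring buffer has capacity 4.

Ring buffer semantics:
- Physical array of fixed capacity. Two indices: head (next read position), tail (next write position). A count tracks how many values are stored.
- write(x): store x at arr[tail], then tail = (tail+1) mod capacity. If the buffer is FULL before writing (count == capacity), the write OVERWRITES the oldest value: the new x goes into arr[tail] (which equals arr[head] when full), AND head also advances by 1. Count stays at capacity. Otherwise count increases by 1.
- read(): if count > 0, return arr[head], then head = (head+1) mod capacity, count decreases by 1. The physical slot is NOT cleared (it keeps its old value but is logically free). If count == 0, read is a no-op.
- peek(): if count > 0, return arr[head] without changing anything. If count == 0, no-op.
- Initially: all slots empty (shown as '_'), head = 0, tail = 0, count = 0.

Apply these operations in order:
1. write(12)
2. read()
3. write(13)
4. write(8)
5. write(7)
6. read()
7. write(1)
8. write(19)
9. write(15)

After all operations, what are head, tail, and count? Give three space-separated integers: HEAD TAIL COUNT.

After op 1 (write(12)): arr=[12 _ _ _] head=0 tail=1 count=1
After op 2 (read()): arr=[12 _ _ _] head=1 tail=1 count=0
After op 3 (write(13)): arr=[12 13 _ _] head=1 tail=2 count=1
After op 4 (write(8)): arr=[12 13 8 _] head=1 tail=3 count=2
After op 5 (write(7)): arr=[12 13 8 7] head=1 tail=0 count=3
After op 6 (read()): arr=[12 13 8 7] head=2 tail=0 count=2
After op 7 (write(1)): arr=[1 13 8 7] head=2 tail=1 count=3
After op 8 (write(19)): arr=[1 19 8 7] head=2 tail=2 count=4
After op 9 (write(15)): arr=[1 19 15 7] head=3 tail=3 count=4

Answer: 3 3 4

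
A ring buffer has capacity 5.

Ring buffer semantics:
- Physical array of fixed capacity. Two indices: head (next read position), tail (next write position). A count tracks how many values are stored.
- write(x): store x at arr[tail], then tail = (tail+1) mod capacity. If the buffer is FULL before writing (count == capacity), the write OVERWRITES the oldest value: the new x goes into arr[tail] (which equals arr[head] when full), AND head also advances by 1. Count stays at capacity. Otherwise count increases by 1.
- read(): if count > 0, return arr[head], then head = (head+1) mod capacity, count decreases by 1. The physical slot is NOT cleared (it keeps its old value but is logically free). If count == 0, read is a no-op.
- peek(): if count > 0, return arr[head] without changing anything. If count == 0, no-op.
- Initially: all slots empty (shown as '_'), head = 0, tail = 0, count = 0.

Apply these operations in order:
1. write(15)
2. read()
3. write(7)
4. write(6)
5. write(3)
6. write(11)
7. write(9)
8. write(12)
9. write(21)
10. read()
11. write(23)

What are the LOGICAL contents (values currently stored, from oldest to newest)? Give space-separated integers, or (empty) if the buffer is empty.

Answer: 11 9 12 21 23

Derivation:
After op 1 (write(15)): arr=[15 _ _ _ _] head=0 tail=1 count=1
After op 2 (read()): arr=[15 _ _ _ _] head=1 tail=1 count=0
After op 3 (write(7)): arr=[15 7 _ _ _] head=1 tail=2 count=1
After op 4 (write(6)): arr=[15 7 6 _ _] head=1 tail=3 count=2
After op 5 (write(3)): arr=[15 7 6 3 _] head=1 tail=4 count=3
After op 6 (write(11)): arr=[15 7 6 3 11] head=1 tail=0 count=4
After op 7 (write(9)): arr=[9 7 6 3 11] head=1 tail=1 count=5
After op 8 (write(12)): arr=[9 12 6 3 11] head=2 tail=2 count=5
After op 9 (write(21)): arr=[9 12 21 3 11] head=3 tail=3 count=5
After op 10 (read()): arr=[9 12 21 3 11] head=4 tail=3 count=4
After op 11 (write(23)): arr=[9 12 21 23 11] head=4 tail=4 count=5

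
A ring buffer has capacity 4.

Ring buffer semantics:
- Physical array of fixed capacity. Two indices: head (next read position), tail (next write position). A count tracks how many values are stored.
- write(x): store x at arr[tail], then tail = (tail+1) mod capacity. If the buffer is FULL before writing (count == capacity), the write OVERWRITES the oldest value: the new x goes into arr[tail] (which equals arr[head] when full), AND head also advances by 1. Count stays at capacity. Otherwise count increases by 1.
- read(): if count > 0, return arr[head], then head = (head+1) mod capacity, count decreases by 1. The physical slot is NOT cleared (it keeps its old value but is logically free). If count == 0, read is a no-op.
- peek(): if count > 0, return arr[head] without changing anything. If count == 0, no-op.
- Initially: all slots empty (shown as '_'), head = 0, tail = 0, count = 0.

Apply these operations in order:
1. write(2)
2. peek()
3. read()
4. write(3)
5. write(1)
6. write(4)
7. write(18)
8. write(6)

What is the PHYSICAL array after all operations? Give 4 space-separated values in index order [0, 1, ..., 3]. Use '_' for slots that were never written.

Answer: 18 6 1 4

Derivation:
After op 1 (write(2)): arr=[2 _ _ _] head=0 tail=1 count=1
After op 2 (peek()): arr=[2 _ _ _] head=0 tail=1 count=1
After op 3 (read()): arr=[2 _ _ _] head=1 tail=1 count=0
After op 4 (write(3)): arr=[2 3 _ _] head=1 tail=2 count=1
After op 5 (write(1)): arr=[2 3 1 _] head=1 tail=3 count=2
After op 6 (write(4)): arr=[2 3 1 4] head=1 tail=0 count=3
After op 7 (write(18)): arr=[18 3 1 4] head=1 tail=1 count=4
After op 8 (write(6)): arr=[18 6 1 4] head=2 tail=2 count=4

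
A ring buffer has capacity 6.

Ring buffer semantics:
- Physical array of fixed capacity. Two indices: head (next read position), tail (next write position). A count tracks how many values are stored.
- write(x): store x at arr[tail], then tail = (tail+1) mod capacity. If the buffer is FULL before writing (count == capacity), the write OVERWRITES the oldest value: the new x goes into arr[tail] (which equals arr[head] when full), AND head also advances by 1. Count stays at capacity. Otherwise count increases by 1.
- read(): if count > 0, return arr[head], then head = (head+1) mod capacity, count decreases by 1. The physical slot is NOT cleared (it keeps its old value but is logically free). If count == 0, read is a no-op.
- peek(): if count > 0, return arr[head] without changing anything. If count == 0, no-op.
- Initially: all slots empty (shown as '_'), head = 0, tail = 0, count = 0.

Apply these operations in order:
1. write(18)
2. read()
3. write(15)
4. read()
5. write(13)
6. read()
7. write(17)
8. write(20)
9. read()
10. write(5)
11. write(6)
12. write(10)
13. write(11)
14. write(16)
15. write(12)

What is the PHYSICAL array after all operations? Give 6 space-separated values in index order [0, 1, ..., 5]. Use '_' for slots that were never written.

Answer: 6 10 11 16 12 5

Derivation:
After op 1 (write(18)): arr=[18 _ _ _ _ _] head=0 tail=1 count=1
After op 2 (read()): arr=[18 _ _ _ _ _] head=1 tail=1 count=0
After op 3 (write(15)): arr=[18 15 _ _ _ _] head=1 tail=2 count=1
After op 4 (read()): arr=[18 15 _ _ _ _] head=2 tail=2 count=0
After op 5 (write(13)): arr=[18 15 13 _ _ _] head=2 tail=3 count=1
After op 6 (read()): arr=[18 15 13 _ _ _] head=3 tail=3 count=0
After op 7 (write(17)): arr=[18 15 13 17 _ _] head=3 tail=4 count=1
After op 8 (write(20)): arr=[18 15 13 17 20 _] head=3 tail=5 count=2
After op 9 (read()): arr=[18 15 13 17 20 _] head=4 tail=5 count=1
After op 10 (write(5)): arr=[18 15 13 17 20 5] head=4 tail=0 count=2
After op 11 (write(6)): arr=[6 15 13 17 20 5] head=4 tail=1 count=3
After op 12 (write(10)): arr=[6 10 13 17 20 5] head=4 tail=2 count=4
After op 13 (write(11)): arr=[6 10 11 17 20 5] head=4 tail=3 count=5
After op 14 (write(16)): arr=[6 10 11 16 20 5] head=4 tail=4 count=6
After op 15 (write(12)): arr=[6 10 11 16 12 5] head=5 tail=5 count=6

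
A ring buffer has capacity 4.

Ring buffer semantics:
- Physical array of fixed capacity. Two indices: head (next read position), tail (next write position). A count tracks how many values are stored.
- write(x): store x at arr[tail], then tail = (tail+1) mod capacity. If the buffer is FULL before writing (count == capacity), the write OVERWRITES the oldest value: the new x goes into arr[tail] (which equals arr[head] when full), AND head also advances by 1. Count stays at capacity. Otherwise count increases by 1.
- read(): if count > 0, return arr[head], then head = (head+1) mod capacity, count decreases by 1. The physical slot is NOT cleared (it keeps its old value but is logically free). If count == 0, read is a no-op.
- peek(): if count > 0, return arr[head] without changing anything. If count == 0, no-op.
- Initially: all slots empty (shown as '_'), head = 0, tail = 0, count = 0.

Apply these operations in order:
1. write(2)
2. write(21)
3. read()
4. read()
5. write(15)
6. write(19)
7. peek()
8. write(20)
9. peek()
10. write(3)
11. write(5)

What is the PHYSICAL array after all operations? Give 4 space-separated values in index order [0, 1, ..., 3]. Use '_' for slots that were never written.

Answer: 20 3 5 19

Derivation:
After op 1 (write(2)): arr=[2 _ _ _] head=0 tail=1 count=1
After op 2 (write(21)): arr=[2 21 _ _] head=0 tail=2 count=2
After op 3 (read()): arr=[2 21 _ _] head=1 tail=2 count=1
After op 4 (read()): arr=[2 21 _ _] head=2 tail=2 count=0
After op 5 (write(15)): arr=[2 21 15 _] head=2 tail=3 count=1
After op 6 (write(19)): arr=[2 21 15 19] head=2 tail=0 count=2
After op 7 (peek()): arr=[2 21 15 19] head=2 tail=0 count=2
After op 8 (write(20)): arr=[20 21 15 19] head=2 tail=1 count=3
After op 9 (peek()): arr=[20 21 15 19] head=2 tail=1 count=3
After op 10 (write(3)): arr=[20 3 15 19] head=2 tail=2 count=4
After op 11 (write(5)): arr=[20 3 5 19] head=3 tail=3 count=4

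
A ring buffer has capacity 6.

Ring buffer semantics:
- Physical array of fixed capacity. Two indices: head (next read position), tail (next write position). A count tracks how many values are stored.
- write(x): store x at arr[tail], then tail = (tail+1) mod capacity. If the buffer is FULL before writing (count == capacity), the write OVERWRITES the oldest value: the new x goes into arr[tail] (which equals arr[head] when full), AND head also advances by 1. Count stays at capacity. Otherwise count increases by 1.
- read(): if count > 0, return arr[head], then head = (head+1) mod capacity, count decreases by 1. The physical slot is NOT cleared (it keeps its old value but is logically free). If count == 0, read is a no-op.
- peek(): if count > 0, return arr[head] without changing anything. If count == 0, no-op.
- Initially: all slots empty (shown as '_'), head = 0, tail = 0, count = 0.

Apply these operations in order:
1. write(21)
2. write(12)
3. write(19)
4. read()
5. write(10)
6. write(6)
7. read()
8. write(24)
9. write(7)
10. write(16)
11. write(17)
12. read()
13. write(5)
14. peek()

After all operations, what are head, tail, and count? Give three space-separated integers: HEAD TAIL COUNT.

After op 1 (write(21)): arr=[21 _ _ _ _ _] head=0 tail=1 count=1
After op 2 (write(12)): arr=[21 12 _ _ _ _] head=0 tail=2 count=2
After op 3 (write(19)): arr=[21 12 19 _ _ _] head=0 tail=3 count=3
After op 4 (read()): arr=[21 12 19 _ _ _] head=1 tail=3 count=2
After op 5 (write(10)): arr=[21 12 19 10 _ _] head=1 tail=4 count=3
After op 6 (write(6)): arr=[21 12 19 10 6 _] head=1 tail=5 count=4
After op 7 (read()): arr=[21 12 19 10 6 _] head=2 tail=5 count=3
After op 8 (write(24)): arr=[21 12 19 10 6 24] head=2 tail=0 count=4
After op 9 (write(7)): arr=[7 12 19 10 6 24] head=2 tail=1 count=5
After op 10 (write(16)): arr=[7 16 19 10 6 24] head=2 tail=2 count=6
After op 11 (write(17)): arr=[7 16 17 10 6 24] head=3 tail=3 count=6
After op 12 (read()): arr=[7 16 17 10 6 24] head=4 tail=3 count=5
After op 13 (write(5)): arr=[7 16 17 5 6 24] head=4 tail=4 count=6
After op 14 (peek()): arr=[7 16 17 5 6 24] head=4 tail=4 count=6

Answer: 4 4 6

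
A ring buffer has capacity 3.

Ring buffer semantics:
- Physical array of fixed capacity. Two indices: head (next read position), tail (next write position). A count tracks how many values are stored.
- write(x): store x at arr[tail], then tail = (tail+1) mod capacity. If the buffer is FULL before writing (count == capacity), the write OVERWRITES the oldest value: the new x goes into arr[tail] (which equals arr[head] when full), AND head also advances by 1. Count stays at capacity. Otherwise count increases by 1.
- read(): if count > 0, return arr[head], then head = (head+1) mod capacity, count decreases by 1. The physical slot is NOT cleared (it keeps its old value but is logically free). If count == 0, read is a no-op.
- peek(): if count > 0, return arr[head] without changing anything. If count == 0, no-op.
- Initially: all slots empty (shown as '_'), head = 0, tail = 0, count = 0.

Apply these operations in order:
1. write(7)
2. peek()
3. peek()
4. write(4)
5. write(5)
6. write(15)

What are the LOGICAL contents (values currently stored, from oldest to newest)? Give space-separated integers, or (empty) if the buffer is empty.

Answer: 4 5 15

Derivation:
After op 1 (write(7)): arr=[7 _ _] head=0 tail=1 count=1
After op 2 (peek()): arr=[7 _ _] head=0 tail=1 count=1
After op 3 (peek()): arr=[7 _ _] head=0 tail=1 count=1
After op 4 (write(4)): arr=[7 4 _] head=0 tail=2 count=2
After op 5 (write(5)): arr=[7 4 5] head=0 tail=0 count=3
After op 6 (write(15)): arr=[15 4 5] head=1 tail=1 count=3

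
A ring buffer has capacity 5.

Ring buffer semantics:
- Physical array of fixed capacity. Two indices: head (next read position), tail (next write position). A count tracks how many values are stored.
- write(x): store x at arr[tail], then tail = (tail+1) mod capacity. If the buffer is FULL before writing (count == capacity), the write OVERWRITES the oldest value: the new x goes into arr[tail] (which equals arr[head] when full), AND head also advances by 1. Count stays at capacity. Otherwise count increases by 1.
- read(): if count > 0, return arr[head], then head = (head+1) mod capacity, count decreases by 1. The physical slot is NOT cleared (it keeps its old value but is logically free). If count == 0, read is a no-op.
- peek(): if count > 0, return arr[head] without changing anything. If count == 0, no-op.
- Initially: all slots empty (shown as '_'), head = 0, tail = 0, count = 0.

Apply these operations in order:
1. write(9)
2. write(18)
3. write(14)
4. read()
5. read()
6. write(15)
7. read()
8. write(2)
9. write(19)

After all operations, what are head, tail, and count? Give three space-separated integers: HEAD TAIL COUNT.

Answer: 3 1 3

Derivation:
After op 1 (write(9)): arr=[9 _ _ _ _] head=0 tail=1 count=1
After op 2 (write(18)): arr=[9 18 _ _ _] head=0 tail=2 count=2
After op 3 (write(14)): arr=[9 18 14 _ _] head=0 tail=3 count=3
After op 4 (read()): arr=[9 18 14 _ _] head=1 tail=3 count=2
After op 5 (read()): arr=[9 18 14 _ _] head=2 tail=3 count=1
After op 6 (write(15)): arr=[9 18 14 15 _] head=2 tail=4 count=2
After op 7 (read()): arr=[9 18 14 15 _] head=3 tail=4 count=1
After op 8 (write(2)): arr=[9 18 14 15 2] head=3 tail=0 count=2
After op 9 (write(19)): arr=[19 18 14 15 2] head=3 tail=1 count=3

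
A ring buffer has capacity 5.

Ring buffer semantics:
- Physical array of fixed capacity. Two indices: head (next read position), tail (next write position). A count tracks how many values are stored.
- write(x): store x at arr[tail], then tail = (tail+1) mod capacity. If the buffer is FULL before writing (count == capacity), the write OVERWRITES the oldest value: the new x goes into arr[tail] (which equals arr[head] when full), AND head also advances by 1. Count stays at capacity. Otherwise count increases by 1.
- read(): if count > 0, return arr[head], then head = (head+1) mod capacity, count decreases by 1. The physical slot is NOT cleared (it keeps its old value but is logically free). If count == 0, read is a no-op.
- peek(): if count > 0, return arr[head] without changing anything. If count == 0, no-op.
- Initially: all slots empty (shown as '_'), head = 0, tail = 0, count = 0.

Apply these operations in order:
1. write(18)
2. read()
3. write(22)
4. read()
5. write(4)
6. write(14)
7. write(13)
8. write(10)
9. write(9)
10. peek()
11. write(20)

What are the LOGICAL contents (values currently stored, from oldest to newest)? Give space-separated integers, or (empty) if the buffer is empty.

After op 1 (write(18)): arr=[18 _ _ _ _] head=0 tail=1 count=1
After op 2 (read()): arr=[18 _ _ _ _] head=1 tail=1 count=0
After op 3 (write(22)): arr=[18 22 _ _ _] head=1 tail=2 count=1
After op 4 (read()): arr=[18 22 _ _ _] head=2 tail=2 count=0
After op 5 (write(4)): arr=[18 22 4 _ _] head=2 tail=3 count=1
After op 6 (write(14)): arr=[18 22 4 14 _] head=2 tail=4 count=2
After op 7 (write(13)): arr=[18 22 4 14 13] head=2 tail=0 count=3
After op 8 (write(10)): arr=[10 22 4 14 13] head=2 tail=1 count=4
After op 9 (write(9)): arr=[10 9 4 14 13] head=2 tail=2 count=5
After op 10 (peek()): arr=[10 9 4 14 13] head=2 tail=2 count=5
After op 11 (write(20)): arr=[10 9 20 14 13] head=3 tail=3 count=5

Answer: 14 13 10 9 20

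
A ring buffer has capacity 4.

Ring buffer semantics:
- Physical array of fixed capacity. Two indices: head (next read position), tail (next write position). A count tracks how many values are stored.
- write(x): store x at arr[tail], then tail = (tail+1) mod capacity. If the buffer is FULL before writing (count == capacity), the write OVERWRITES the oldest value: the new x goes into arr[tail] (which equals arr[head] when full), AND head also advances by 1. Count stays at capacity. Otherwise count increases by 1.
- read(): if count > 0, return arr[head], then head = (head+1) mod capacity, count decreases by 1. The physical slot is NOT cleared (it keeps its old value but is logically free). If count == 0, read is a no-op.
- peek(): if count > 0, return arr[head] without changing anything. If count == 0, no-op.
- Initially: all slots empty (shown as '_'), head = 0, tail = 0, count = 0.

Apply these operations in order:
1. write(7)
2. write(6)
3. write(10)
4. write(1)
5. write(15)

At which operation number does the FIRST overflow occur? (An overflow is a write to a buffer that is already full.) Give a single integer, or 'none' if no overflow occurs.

After op 1 (write(7)): arr=[7 _ _ _] head=0 tail=1 count=1
After op 2 (write(6)): arr=[7 6 _ _] head=0 tail=2 count=2
After op 3 (write(10)): arr=[7 6 10 _] head=0 tail=3 count=3
After op 4 (write(1)): arr=[7 6 10 1] head=0 tail=0 count=4
After op 5 (write(15)): arr=[15 6 10 1] head=1 tail=1 count=4

Answer: 5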